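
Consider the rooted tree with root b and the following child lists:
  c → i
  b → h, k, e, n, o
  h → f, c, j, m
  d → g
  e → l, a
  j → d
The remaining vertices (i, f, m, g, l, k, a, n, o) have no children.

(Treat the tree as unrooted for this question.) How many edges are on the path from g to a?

Walking from g: g–d–j–h–b–e–a. Length 6.

6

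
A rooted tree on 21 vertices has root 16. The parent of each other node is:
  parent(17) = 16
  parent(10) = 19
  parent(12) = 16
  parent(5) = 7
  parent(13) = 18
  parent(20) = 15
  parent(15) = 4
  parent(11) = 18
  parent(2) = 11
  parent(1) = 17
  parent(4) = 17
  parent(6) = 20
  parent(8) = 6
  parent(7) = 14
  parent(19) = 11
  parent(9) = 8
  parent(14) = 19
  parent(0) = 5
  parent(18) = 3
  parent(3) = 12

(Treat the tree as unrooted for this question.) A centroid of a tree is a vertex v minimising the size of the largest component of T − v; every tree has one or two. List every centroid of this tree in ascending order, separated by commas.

3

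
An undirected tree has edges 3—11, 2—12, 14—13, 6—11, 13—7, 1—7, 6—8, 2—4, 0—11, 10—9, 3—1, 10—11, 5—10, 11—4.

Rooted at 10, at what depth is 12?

Path from 10 to 12: 10–11–4–2–12, which has 4 edges.

4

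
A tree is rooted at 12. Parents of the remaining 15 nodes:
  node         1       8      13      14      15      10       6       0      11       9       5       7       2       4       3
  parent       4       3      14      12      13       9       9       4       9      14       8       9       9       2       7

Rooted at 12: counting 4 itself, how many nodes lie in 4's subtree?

4's subtree: {4, 1, 0}, size 3.

3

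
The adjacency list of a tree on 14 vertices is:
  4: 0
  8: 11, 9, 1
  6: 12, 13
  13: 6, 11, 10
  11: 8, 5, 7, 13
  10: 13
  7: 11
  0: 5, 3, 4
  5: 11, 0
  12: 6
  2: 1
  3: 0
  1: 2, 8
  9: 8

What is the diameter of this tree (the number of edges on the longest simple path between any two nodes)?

A longest path is 3 – 0 – 5 – 11 – 8 – 1 – 2, with 6 edges.

6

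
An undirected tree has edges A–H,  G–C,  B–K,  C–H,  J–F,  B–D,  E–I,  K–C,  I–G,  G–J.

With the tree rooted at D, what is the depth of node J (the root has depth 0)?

D–B–K–C–G–J — 5 edges.

5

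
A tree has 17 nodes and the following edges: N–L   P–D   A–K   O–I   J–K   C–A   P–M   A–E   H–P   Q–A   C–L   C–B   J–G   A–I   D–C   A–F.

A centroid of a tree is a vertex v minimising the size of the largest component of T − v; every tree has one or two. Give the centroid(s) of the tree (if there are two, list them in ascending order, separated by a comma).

Delete A: the remaining components have sizes 8, 3, 2, 1, 1, 1. Max 8 ≤ 8, so A is a centroid.
Every other node leaves some component of size > 8, so the centroid is unique.

A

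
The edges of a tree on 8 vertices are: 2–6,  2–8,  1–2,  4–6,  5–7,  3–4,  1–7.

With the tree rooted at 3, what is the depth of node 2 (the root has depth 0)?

Path from 3 to 2: 3 – 4 – 6 – 2, which has 3 edges.

3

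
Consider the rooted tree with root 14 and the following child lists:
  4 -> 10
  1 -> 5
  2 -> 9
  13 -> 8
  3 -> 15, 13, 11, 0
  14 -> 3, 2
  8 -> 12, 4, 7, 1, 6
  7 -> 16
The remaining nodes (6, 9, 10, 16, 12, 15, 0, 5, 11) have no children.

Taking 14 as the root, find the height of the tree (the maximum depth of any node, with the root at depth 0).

A deepest node is 10, reached by 14 → 3 → 13 → 8 → 4 → 10.
That path has 5 edges, so the height is 5.

5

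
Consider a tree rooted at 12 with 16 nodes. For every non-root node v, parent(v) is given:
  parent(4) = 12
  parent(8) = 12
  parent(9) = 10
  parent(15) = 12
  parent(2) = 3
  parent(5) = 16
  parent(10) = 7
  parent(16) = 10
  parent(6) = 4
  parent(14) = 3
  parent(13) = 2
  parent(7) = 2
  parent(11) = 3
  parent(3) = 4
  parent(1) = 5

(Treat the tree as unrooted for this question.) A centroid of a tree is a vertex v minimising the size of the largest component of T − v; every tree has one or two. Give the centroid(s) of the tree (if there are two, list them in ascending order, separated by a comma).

2, 3

Delete 2: the remaining components have sizes 8, 6, 1. Max 8 ≤ 8, so 2 is a centroid.
3 is adjacent to 2 and is also a centroid (the largest component after removing it is likewise 8).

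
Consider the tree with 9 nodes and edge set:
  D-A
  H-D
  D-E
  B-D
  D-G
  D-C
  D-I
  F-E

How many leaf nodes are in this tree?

7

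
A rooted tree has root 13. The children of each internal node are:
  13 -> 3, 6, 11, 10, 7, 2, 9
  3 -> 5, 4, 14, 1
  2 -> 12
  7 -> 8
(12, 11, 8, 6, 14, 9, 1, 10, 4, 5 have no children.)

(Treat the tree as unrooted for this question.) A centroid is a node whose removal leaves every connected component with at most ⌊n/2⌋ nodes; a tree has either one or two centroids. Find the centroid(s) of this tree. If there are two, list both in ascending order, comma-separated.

13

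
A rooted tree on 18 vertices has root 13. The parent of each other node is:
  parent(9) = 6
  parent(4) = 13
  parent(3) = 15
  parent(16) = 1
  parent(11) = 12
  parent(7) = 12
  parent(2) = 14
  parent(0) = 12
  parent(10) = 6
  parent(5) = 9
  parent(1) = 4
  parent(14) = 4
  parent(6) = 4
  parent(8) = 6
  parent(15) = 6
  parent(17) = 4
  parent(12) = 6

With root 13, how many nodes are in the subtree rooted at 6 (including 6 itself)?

11

Descendants of 6 (including itself): 6, 12, 15, 8, 10, 9, 11, 0, 7, 3, 5. That's 11.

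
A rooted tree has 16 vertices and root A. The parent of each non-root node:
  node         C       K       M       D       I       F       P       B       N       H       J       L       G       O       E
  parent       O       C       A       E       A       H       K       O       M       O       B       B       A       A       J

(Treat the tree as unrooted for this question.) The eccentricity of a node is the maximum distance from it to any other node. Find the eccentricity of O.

4

A farthest node from O is D.
The path O-B-J-E-D has 4 edges.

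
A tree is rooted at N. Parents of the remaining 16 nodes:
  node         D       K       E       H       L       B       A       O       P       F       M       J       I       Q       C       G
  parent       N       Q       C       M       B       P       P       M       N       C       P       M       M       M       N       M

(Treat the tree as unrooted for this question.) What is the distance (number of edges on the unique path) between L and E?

5

Walking from L: L–B–P–N–C–E. Length 5.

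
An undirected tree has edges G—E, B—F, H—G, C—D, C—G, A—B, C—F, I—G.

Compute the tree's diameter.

BFS from A reaches I last, at distance 5; BFS from I confirms no node is farther.
Path: A - B - F - C - G - I.

5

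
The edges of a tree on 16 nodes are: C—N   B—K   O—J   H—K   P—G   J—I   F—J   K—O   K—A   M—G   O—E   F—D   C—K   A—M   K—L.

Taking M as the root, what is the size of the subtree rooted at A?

The subtree rooted at A contains: A, K, O, H, C, L, B, J, E, N, I, F, D — 13 nodes.

13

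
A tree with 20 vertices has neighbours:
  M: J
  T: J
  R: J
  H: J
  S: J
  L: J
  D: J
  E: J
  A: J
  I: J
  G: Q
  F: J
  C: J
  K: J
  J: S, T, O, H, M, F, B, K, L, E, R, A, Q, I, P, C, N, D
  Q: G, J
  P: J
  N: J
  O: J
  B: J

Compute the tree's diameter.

3

BFS from G reaches A last, at distance 3; BFS from A confirms no node is farther.
Path: G – Q – J – A.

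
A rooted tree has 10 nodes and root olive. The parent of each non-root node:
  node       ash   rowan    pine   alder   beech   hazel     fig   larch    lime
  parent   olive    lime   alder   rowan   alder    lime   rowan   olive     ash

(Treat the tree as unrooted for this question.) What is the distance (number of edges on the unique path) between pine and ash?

pine–alder–rowan–lime–ash: 4 edges.

4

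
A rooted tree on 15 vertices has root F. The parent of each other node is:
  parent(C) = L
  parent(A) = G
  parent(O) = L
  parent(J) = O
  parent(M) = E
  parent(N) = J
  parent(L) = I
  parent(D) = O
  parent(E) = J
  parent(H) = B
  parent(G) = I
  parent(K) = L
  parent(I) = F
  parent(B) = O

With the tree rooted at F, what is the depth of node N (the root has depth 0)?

Path from F to N: F → I → L → O → J → N, which has 5 edges.

5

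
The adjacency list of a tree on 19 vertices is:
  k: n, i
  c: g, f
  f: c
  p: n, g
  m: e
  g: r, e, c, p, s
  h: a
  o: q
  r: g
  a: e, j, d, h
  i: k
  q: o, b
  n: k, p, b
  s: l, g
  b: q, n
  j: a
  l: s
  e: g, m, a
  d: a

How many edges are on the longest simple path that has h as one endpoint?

8

A farthest node from h is o.
The path h-a-e-g-p-n-b-q-o has 8 edges.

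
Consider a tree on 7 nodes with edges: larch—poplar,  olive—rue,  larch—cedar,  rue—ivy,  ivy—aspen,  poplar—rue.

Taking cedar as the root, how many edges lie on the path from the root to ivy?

4

Climbing from ivy to the root: ivy–rue–poplar–larch–cedar. That's 4 steps.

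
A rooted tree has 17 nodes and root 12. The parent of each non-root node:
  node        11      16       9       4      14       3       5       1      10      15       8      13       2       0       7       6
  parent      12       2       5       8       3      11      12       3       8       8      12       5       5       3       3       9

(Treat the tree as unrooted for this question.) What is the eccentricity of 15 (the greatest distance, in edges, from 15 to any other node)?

5

Distances from 15 peak at 5, attained at 16 (0, 14, 7, 6, 1 also at distance 5).
15-8-12-5-2-16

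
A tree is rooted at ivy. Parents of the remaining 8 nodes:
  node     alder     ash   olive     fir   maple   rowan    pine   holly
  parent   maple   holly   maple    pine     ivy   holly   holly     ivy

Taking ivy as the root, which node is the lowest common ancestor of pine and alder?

ivy

pine's ancestor chain is pine, holly, ivy and alder's is alder, maple, ivy; they first meet at ivy.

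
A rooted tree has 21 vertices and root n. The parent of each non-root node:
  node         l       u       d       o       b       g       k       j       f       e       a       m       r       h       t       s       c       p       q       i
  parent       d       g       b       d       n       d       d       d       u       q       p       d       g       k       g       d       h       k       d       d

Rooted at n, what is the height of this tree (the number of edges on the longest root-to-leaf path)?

5

c sits deepest: n–b–d–k–h–c — 5 edges from the root.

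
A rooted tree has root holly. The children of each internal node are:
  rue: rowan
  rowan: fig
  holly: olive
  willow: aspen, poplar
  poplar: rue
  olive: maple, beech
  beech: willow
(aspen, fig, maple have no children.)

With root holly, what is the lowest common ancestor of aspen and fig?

willow

Ancestors of aspen (toward the root): aspen, willow, beech, olive, holly.
Ancestors of fig: fig, rowan, rue, poplar, willow, beech, olive, holly.
The deepest node appearing in both lists is willow.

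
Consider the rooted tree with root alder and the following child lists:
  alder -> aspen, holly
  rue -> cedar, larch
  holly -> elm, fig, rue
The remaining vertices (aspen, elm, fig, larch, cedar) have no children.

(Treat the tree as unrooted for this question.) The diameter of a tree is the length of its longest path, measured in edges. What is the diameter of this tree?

4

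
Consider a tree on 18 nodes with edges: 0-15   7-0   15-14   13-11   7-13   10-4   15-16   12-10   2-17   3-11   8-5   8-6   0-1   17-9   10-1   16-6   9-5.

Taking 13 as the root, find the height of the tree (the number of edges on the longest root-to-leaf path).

10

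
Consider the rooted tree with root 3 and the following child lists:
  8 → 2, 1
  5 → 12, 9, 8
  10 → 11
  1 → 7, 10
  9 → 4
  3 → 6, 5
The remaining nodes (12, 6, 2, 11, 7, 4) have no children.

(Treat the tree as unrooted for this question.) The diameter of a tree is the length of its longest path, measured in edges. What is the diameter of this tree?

6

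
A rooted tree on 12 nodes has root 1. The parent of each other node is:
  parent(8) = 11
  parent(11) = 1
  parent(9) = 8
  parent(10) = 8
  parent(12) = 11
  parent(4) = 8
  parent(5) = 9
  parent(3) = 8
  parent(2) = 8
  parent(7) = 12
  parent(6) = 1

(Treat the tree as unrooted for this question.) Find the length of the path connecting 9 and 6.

4

Walking from 9: 9 - 8 - 11 - 1 - 6. Length 4.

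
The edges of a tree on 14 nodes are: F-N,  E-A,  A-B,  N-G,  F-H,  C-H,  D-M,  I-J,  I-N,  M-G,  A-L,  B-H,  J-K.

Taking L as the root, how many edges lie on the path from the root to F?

4

L–A–B–H–F — 4 edges.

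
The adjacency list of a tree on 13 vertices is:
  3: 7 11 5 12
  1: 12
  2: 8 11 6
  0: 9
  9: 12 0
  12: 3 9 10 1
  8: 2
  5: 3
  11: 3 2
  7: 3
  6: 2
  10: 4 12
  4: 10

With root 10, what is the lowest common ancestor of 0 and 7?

12

0's ancestor chain is 0, 9, 12, 10 and 7's is 7, 3, 12, 10; they first meet at 12.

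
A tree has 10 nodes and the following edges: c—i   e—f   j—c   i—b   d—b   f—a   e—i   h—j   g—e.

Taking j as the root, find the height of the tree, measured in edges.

5

a sits deepest: j → c → i → e → f → a — 5 edges from the root.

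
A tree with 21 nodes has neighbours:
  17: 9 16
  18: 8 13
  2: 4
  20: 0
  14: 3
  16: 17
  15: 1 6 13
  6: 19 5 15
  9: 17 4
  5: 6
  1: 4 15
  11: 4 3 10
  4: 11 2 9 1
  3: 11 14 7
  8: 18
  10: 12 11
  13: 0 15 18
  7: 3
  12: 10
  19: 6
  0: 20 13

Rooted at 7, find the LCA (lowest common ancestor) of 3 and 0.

3

Path 3→root: 3 7; path 0→root: 0 13 15 1 4 11 3 7.
First common node: 3.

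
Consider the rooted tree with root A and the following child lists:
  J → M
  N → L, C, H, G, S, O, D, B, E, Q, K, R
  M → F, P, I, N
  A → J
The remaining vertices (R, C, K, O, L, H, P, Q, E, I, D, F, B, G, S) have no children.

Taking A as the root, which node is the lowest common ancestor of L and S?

Ancestors of L (toward the root): L, N, M, J, A.
Ancestors of S: S, N, M, J, A.
The deepest node appearing in both lists is N.

N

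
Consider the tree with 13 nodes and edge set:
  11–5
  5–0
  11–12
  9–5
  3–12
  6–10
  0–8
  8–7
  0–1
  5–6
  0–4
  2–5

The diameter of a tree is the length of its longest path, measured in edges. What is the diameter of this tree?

A longest path is 3–12–11–5–0–8–7, with 6 edges.

6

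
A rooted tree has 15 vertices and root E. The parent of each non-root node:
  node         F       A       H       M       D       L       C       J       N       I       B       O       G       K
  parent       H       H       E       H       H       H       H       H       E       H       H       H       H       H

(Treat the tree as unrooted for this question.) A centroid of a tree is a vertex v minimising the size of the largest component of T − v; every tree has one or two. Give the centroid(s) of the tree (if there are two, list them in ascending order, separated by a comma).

H

Removing H splits the tree into components of sizes 2, 1, 1, 1, 1, 1, 1, 1, 1, 1, 1, 1, 1; the largest is 2 ≤ ⌊15/2⌋ = 7.
Every other node leaves some component of size > 7, so the centroid is unique.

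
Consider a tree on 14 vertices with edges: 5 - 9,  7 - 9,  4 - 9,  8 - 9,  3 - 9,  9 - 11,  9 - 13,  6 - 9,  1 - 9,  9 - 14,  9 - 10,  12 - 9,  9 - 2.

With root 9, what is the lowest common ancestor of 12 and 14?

9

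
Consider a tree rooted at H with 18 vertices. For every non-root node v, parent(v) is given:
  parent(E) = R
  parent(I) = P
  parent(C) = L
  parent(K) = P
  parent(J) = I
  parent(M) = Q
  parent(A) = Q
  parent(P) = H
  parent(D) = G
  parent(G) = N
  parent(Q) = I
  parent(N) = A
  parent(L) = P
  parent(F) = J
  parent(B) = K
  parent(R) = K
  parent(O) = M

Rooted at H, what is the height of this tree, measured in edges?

7

The longest root-to-leaf path is H – P – I – Q – A – N – G – D (7 edges).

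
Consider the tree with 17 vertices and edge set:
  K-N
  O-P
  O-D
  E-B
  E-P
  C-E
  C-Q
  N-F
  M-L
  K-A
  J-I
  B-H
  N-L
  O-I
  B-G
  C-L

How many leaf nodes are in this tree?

Exactly 8 nodes have a single neighbour: A, D, F, G, H, J, M, Q.

8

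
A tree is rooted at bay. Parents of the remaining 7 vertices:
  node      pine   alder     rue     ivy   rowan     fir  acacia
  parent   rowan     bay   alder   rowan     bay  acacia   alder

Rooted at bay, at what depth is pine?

Climbing from pine to the root: pine → rowan → bay. That's 2 steps.

2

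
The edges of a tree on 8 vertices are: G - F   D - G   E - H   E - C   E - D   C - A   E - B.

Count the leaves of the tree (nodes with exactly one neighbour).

4

Exactly 4 nodes have a single neighbour: A, B, F, H.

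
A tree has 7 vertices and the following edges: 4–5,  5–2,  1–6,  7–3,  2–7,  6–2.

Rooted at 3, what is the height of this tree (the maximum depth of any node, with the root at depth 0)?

1 sits deepest: 3–7–2–6–1 — 4 edges from the root.

4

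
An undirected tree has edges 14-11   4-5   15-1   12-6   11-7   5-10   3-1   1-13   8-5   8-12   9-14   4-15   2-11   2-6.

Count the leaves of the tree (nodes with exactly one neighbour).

5

Degree-1 nodes: 3, 7, 9, 10, 13 — 5 of them.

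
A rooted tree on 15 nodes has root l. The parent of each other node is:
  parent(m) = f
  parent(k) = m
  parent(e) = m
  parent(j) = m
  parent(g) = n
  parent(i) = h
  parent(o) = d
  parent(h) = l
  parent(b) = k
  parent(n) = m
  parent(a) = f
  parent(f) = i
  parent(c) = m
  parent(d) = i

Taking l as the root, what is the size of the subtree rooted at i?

i's subtree: {i, f, d, m, a, o, e, n, c, j, k, g, b}, size 13.

13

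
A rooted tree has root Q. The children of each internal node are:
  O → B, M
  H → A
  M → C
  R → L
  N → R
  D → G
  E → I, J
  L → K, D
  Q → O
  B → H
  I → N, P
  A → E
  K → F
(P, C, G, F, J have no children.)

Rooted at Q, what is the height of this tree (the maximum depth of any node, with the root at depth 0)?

11

A deepest node is G, reached by Q → O → B → H → A → E → I → N → R → L → D → G.
That path has 11 edges, so the height is 11.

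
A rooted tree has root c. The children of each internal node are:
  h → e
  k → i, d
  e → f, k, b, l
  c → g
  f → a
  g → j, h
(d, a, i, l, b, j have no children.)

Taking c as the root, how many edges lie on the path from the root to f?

4

Path from c to f: c – g – h – e – f, which has 4 edges.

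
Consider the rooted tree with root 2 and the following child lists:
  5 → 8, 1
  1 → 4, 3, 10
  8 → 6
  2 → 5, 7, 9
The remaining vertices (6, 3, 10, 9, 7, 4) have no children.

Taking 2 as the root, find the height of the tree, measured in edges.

3

A deepest node is 10, reached by 2-5-1-10.
That path has 3 edges, so the height is 3.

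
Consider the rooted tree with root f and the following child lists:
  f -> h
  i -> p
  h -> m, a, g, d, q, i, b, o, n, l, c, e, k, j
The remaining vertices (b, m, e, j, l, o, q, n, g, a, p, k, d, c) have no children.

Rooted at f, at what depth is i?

f–h–i — 2 edges.

2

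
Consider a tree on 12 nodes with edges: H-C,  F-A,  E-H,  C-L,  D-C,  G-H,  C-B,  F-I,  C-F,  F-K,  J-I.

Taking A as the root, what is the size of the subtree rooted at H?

3

H's subtree: {H, E, G}, size 3.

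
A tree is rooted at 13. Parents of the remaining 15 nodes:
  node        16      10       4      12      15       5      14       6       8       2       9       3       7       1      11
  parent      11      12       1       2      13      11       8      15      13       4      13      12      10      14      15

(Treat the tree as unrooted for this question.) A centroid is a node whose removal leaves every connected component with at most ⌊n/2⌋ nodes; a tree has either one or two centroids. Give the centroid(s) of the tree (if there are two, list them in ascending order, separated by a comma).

Removing 14 splits the tree into components of sizes 8, 7; the largest is 8 ≤ ⌊16/2⌋ = 8.
Its neighbour 8 also leaves a largest component of size 8, so both are centroids.

8, 14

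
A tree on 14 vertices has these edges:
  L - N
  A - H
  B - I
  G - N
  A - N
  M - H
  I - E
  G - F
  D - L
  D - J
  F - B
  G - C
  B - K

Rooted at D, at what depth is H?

4

D → L → N → A → H — 4 edges.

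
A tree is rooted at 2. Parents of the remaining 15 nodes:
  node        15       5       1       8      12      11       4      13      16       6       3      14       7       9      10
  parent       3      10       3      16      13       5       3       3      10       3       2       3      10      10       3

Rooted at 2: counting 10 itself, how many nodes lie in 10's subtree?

The subtree rooted at 10 contains: 10, 5, 7, 16, 9, 11, 8 — 7 nodes.

7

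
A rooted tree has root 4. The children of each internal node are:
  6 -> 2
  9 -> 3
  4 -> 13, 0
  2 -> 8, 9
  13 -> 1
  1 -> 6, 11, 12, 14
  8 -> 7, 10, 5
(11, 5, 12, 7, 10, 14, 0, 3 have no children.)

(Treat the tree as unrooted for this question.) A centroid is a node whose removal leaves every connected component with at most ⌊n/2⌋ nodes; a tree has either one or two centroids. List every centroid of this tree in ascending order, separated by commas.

If 6 is removed the pieces have sizes 7, 7, all ≤ ⌊15/2⌋ = 7.
No neighbour of 6 does as well, so 6 is the unique centroid.

6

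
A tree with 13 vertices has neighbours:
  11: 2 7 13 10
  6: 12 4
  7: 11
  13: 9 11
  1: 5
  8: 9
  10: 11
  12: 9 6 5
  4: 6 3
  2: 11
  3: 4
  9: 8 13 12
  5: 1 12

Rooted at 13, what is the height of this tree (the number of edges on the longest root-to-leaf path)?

The longest root-to-leaf path is 13 → 9 → 12 → 6 → 4 → 3 (5 edges).

5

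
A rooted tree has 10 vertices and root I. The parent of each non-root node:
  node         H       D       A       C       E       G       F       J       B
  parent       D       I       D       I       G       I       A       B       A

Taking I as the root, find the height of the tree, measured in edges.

4

A deepest node is J, reached by I–D–A–B–J.
That path has 4 edges, so the height is 4.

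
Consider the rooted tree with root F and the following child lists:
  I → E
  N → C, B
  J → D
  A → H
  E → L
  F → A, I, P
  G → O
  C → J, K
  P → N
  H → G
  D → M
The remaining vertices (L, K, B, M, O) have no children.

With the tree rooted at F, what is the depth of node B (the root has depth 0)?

Path from F to B: F → P → N → B, which has 3 edges.

3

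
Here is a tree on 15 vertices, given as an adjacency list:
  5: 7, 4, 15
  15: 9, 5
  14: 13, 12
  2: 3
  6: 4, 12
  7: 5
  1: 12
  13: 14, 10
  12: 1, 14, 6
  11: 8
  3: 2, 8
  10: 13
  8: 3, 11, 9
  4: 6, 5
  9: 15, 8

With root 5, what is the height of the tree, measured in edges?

A deepest node is 10, reached by 5–4–6–12–14–13–10.
That path has 6 edges, so the height is 6.

6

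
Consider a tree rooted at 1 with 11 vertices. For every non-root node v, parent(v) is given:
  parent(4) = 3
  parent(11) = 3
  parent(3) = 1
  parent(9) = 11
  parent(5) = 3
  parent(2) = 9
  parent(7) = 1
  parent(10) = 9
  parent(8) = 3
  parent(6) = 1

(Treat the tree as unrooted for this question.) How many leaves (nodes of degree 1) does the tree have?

7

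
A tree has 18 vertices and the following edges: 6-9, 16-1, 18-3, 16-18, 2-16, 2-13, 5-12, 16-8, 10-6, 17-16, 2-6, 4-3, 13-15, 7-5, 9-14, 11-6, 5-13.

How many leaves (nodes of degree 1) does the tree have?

The leaves are 1, 4, 7, 8, 10, 11, 12, 14, 15, 17.
That is 10 leaves.

10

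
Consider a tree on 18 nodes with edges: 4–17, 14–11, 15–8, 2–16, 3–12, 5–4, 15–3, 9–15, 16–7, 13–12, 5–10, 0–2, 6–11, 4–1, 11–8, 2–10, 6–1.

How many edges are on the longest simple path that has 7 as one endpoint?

A farthest node from 7 is 13.
The path 7 – 16 – 2 – 10 – 5 – 4 – 1 – 6 – 11 – 8 – 15 – 3 – 12 – 13 has 13 edges.

13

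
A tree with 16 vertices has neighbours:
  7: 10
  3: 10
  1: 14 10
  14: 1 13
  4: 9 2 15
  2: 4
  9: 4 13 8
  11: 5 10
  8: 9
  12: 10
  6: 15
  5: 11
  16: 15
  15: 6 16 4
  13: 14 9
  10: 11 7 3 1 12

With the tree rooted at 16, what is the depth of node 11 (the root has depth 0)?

Climbing from 11 to the root: 11–10–1–14–13–9–4–15–16. That's 8 steps.

8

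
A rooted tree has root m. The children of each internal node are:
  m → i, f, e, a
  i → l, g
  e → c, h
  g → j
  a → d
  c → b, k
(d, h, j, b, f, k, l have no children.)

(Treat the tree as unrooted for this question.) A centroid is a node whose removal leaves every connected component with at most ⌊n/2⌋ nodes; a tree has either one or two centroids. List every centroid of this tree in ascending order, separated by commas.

m

Delete m: the remaining components have sizes 5, 4, 2, 1. Max 5 ≤ 6, so m is a centroid.
Every other node leaves some component of size > 6, so the centroid is unique.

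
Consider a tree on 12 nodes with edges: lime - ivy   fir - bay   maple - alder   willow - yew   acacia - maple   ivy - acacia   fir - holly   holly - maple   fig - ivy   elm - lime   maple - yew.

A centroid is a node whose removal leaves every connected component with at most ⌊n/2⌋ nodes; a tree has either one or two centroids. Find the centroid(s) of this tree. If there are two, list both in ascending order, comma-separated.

Delete maple: the remaining components have sizes 5, 3, 2, 1. Max 5 ≤ 6, so maple is a centroid.
Every other node leaves some component of size > 6, so the centroid is unique.

maple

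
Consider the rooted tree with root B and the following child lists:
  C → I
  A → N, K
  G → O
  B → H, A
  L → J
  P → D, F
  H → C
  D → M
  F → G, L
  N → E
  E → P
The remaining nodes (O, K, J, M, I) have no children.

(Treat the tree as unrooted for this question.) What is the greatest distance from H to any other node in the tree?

8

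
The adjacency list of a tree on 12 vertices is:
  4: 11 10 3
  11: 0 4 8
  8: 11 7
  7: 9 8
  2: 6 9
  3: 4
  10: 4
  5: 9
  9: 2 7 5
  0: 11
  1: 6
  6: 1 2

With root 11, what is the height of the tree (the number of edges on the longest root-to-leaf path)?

The longest root-to-leaf path is 11-8-7-9-2-6-1 (6 edges).

6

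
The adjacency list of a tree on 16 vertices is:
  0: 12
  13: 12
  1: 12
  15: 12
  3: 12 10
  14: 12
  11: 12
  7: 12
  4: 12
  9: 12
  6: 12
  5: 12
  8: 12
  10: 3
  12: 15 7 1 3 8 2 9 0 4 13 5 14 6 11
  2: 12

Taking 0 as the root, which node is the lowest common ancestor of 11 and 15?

11's ancestor chain is 11, 12, 0 and 15's is 15, 12, 0; they first meet at 12.

12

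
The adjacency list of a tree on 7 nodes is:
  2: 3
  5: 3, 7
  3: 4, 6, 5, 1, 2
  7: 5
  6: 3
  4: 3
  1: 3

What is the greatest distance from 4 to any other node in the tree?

3

A farthest node from 4 is 7.
The path 4–3–5–7 has 3 edges.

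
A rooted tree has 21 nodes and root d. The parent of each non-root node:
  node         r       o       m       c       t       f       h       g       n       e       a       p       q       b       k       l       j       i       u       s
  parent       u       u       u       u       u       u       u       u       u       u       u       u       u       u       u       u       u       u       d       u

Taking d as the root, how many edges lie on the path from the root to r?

2

Climbing from r to the root: r – u – d. That's 2 steps.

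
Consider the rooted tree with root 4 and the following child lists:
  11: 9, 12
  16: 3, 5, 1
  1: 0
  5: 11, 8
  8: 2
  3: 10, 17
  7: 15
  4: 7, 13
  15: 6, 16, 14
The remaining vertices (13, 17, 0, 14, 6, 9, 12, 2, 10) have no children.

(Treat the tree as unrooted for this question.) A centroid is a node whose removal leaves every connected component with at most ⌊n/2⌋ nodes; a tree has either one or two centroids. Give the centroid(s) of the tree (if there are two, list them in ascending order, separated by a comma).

16

Removing 16 splits the tree into components of sizes 6, 6, 3, 2; the largest is 6 ≤ ⌊18/2⌋ = 9.
No neighbour of 16 does as well, so 16 is the unique centroid.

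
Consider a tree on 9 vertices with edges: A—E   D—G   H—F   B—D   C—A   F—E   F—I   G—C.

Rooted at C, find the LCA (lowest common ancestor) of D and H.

Path D→root: D G C; path H→root: H F E A C.
First common node: C.

C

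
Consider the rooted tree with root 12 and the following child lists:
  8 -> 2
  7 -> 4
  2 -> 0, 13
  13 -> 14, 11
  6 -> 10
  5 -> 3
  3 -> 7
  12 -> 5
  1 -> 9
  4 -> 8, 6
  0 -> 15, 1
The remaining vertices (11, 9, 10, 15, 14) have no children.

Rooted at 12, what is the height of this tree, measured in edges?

The longest root-to-leaf path is 12 – 5 – 3 – 7 – 4 – 8 – 2 – 0 – 1 – 9 (9 edges).

9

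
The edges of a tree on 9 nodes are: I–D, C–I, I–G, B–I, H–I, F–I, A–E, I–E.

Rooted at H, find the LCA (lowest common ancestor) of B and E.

I

Ancestors of B (toward the root): B, I, H.
Ancestors of E: E, I, H.
The deepest node appearing in both lists is I.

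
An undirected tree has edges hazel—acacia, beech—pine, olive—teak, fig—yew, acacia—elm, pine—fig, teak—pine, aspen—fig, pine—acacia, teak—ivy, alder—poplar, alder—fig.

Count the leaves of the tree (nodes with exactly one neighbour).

Exactly 8 nodes have a single neighbour: aspen, beech, elm, hazel, ivy, olive, poplar, yew.

8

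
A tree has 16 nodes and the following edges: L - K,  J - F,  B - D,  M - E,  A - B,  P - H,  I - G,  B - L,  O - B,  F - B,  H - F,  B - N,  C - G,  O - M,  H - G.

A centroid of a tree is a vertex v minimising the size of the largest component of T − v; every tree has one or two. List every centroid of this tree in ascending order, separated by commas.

If B is removed the pieces have sizes 7, 3, 2, 1, 1, 1, all ≤ ⌊16/2⌋ = 8.
Every other node leaves some component of size > 8, so the centroid is unique.

B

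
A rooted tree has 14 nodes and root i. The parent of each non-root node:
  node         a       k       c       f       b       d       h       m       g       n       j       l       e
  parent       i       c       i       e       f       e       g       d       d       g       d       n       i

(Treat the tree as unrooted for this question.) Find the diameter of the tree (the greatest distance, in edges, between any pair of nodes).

7

Starting from l, a farthest node is k at distance 7.
One longest path: l – n – g – d – e – i – c – k.
So the diameter is 7.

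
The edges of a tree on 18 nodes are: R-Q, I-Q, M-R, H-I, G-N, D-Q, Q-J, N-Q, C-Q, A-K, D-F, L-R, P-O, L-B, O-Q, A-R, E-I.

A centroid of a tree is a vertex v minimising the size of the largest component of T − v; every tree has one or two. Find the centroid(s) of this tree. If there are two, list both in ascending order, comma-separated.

Delete Q: the remaining components have sizes 6, 3, 2, 2, 2, 1, 1. Max 6 ≤ 9, so Q is a centroid.
No neighbour of Q does as well, so Q is the unique centroid.

Q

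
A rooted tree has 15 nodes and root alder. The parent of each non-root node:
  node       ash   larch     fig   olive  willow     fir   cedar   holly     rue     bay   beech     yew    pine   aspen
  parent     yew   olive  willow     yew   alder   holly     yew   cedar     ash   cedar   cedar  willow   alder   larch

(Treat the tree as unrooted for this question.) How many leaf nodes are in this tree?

7

Degree-1 nodes: aspen, bay, beech, fig, fir, pine, rue — 7 of them.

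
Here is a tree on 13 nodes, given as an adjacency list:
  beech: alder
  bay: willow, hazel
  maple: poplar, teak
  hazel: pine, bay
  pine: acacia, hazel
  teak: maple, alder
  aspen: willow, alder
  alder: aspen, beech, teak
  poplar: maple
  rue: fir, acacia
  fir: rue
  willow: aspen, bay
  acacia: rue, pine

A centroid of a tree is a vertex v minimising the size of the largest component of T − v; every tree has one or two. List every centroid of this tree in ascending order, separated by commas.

If willow is removed the pieces have sizes 6, 6, all ≤ ⌊13/2⌋ = 6.
Every other node leaves some component of size > 6, so the centroid is unique.

willow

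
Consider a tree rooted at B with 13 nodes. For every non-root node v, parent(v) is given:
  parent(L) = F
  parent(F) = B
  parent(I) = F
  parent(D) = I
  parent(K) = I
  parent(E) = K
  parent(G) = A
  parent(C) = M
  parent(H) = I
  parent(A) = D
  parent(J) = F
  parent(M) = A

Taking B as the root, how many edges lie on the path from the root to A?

4

B – F – I – D – A — 4 edges.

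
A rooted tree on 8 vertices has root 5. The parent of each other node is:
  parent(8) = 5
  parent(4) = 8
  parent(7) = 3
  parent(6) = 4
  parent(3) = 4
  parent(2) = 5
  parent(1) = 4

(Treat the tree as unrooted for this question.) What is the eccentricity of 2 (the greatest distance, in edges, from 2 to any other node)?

A farthest node from 2 is 7.
The path 2–5–8–4–3–7 has 5 edges.

5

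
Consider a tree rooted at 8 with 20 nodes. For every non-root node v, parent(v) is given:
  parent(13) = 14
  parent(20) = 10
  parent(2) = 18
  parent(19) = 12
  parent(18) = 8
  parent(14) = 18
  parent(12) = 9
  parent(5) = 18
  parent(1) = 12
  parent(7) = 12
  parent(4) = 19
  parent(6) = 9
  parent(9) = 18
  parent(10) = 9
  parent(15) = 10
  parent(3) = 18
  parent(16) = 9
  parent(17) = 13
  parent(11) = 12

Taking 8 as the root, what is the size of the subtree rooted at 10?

The subtree rooted at 10 contains: 10, 20, 15 — 3 nodes.

3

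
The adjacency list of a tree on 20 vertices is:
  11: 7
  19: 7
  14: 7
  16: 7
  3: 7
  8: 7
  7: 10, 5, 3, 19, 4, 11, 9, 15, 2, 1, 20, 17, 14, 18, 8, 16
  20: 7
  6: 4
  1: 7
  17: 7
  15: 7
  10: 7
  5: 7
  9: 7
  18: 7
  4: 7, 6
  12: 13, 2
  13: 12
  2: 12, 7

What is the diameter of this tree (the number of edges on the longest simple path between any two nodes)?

BFS from 13 reaches 6 last, at distance 5; BFS from 6 confirms no node is farther.
Path: 13-12-2-7-4-6.

5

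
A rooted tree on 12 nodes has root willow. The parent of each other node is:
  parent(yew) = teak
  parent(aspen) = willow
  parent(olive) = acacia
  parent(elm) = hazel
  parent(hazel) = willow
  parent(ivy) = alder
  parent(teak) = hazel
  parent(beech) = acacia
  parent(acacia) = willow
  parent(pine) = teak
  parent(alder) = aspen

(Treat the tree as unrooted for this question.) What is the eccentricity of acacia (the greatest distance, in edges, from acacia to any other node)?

4

The node farthest from acacia is ivy (yew, pine also at distance 4), via acacia – willow – aspen – alder – ivy — 4 edges.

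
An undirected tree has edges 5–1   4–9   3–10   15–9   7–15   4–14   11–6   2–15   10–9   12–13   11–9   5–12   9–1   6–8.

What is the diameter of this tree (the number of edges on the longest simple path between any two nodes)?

A longest path is 13 – 12 – 5 – 1 – 9 – 11 – 6 – 8, with 7 edges.

7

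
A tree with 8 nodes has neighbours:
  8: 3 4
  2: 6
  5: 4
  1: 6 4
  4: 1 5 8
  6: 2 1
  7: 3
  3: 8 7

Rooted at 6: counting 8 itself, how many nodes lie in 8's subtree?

3

The subtree rooted at 8 contains: 8, 3, 7 — 3 nodes.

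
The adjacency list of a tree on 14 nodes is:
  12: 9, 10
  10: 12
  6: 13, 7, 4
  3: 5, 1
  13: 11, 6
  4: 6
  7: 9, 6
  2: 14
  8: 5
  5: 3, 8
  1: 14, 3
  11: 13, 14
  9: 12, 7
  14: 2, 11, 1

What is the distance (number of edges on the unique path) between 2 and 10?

Walking from 2: 2 - 14 - 11 - 13 - 6 - 7 - 9 - 12 - 10. Length 8.

8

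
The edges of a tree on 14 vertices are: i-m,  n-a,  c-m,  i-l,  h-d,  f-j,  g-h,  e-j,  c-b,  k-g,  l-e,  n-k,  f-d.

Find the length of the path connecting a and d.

The path is a–n–k–g–h–d, which has 5 edges.

5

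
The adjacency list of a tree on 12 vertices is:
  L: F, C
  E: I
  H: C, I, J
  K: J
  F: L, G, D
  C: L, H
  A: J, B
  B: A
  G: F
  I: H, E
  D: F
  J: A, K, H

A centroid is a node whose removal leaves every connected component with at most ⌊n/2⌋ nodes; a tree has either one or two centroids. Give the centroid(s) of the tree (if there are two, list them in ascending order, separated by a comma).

H

Delete H: the remaining components have sizes 5, 4, 2. Max 5 ≤ 6, so H is a centroid.
No neighbour of H does as well, so H is the unique centroid.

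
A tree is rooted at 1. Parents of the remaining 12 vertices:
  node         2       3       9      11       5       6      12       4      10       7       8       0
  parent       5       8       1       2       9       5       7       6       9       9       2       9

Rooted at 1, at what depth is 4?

4

Path from 1 to 4: 1 – 9 – 5 – 6 – 4, which has 4 edges.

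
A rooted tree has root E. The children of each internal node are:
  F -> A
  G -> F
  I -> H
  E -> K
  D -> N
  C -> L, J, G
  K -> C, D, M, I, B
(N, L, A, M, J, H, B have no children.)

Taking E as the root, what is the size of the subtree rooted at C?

6

The subtree rooted at C contains: C, G, J, L, F, A — 6 nodes.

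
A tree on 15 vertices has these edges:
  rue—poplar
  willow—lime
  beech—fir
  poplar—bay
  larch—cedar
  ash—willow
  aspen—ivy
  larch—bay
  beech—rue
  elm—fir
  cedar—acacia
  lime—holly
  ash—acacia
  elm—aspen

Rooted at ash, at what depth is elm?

ash – acacia – cedar – larch – bay – poplar – rue – beech – fir – elm — 9 edges.

9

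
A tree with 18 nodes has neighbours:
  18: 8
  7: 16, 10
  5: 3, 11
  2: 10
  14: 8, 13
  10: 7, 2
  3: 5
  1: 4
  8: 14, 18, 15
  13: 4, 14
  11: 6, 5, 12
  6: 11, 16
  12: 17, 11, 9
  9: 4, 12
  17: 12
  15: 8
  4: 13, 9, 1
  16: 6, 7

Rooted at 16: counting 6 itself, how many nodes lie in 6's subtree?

14

6's subtree: {6, 11, 5, 12, 3, 17, 9, 4, 1, 13, 14, 8, 15, 18}, size 14.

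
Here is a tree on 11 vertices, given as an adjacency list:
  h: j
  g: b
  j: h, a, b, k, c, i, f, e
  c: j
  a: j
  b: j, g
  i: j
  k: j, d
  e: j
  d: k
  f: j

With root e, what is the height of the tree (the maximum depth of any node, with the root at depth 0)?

3

A deepest node is g, reached by e–j–b–g.
That path has 3 edges, so the height is 3.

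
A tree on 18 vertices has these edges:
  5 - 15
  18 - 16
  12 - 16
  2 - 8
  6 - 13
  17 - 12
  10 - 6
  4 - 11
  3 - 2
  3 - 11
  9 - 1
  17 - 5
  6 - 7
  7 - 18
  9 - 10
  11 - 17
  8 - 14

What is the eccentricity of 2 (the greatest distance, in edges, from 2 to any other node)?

11

Distances from 2 peak at 11, attained at 1.
2–3–11–17–12–16–18–7–6–10–9–1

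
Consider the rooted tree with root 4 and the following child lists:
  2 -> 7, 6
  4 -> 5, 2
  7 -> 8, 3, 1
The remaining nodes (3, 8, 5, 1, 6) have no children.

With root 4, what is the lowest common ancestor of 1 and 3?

7

Path 1→root: 1 7 2 4; path 3→root: 3 7 2 4.
First common node: 7.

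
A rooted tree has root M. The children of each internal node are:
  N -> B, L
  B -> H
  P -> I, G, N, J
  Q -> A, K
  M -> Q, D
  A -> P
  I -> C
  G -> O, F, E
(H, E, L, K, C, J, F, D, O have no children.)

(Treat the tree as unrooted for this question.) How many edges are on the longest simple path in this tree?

7

A longest path is H - B - N - P - A - Q - M - D, with 7 edges.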